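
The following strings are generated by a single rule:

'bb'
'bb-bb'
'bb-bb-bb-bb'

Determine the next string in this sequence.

Each string is two copies of the previous one joined by '-'.
So the next term is two copies of bb-bb-bb-bb with '-' between the halves.

bb-bb-bb-bb-bb-bb-bb-bb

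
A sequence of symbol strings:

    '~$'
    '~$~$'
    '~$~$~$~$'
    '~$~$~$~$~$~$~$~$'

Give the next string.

Every step duplicates the string.
One more doubling of ~$~$~$~$~$~$~$~$ gives the answer.

~$~$~$~$~$~$~$~$~$~$~$~$~$~$~$~$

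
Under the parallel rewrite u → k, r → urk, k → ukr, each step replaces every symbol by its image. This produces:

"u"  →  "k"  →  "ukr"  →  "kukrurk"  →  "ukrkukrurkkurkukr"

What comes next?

Rewriting the 17 symbols of ukrkukrurkkurkukr one by one yields k ukr urk ukr k ukr urk k urk ukr ukr k urk ukr k ukr urk; concatenated:

kukrurkukrkukrurkkurkukrukrkurkukrkukrurk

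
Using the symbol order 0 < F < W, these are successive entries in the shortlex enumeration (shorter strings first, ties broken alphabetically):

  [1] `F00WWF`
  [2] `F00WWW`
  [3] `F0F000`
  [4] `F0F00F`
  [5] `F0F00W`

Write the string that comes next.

Treat F0F00W as a base-3 numeral over the given alphabet and add one, carrying through any trailing W's.

F0F0F0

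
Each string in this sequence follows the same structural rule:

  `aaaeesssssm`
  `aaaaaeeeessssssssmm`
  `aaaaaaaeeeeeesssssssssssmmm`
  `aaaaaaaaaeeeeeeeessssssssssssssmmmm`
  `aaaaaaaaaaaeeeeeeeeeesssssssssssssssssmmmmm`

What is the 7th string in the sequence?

aaaaaaaaaaaaaaaeeeeeeeeeeeeeesssssssssssssssssssssssmmmmmmm

Each string has the form a^{2n+1} e^{2n} s^{3n+2} m^{n} (n = 1, 2, …).
At n = 7 the blocks have lengths 15, 14, 23, 7.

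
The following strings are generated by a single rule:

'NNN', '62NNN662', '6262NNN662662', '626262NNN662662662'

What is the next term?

s(k+1) = 62·s(k)·662, so each term gains 62 as a prefix and 662 as a suffix.
So the next term is 62·626262NNN662662662·662.

62626262NNN662662662662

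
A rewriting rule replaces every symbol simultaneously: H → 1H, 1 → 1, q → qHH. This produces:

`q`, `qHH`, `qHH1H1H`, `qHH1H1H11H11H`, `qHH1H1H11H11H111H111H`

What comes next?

Applying the rule to each of the 21 symbols of qHH1H1H11H11H111H111H gives the pieces qHH 1H 1H 1 1H 1 1H 1 1 1H 1 1 1H 1 1 1 1H 1 1 1 1H, which concatenate to the answer.

qHH1H1H11H11H111H111H1111H1111H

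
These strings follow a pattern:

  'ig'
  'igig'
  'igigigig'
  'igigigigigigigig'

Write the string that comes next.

igigigigigigigigigigigigigigigig

Each string is two copies of the previous one concatenated.
So the next term is two copies of igigigigigigigig.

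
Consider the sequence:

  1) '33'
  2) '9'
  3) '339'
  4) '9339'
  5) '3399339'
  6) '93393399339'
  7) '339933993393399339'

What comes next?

93393399339339933993393399339

Each term (from the third on) is the two preceding terms concatenated in order: term 3 = 33·9 = 339.
Continuing: 93393399339 · 339933993393399339 gives term 8.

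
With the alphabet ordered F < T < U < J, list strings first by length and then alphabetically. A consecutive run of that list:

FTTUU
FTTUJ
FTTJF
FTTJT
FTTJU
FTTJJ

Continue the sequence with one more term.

FTUFF

Treat FTTJJ as a base-4 numeral over the given alphabet and add one, carrying through any trailing J's.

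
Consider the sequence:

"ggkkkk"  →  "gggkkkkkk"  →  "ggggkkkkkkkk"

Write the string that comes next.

gggggkkkkkkkkkk

The n-th term is n g's then 2n k's, where the shown terms are n = 2, 3, 4.
At n = 5 the blocks have lengths 5, 10.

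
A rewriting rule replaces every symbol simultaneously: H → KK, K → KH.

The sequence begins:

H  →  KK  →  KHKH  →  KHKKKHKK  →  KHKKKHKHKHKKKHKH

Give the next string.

KHKKKHKHKHKKKHKKKHKKKHKHKHKKKHKK

Applying the rule to each of the 16 symbols of KHKKKHKHKHKKKHKH gives the pieces KH KK KH KH KH KK KH KK KH KK KH KH KH KK KH KK, which concatenate to the answer.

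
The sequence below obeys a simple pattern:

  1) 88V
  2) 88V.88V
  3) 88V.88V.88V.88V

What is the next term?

Every step duplicates the string with '.' between the halves.
So the next term is two copies of 88V.88V.88V.88V with '.' between the halves.

88V.88V.88V.88V.88V.88V.88V.88V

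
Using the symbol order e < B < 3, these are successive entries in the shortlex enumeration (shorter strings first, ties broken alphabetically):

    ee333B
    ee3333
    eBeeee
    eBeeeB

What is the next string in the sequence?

Treat eBeeeB as a base-3 numeral over the given alphabet and add one, carrying through any trailing 3's.

eBeee3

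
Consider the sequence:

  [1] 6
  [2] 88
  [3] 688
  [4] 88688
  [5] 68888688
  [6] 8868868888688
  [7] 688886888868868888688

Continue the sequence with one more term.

Each term (from the third on) is the two preceding terms concatenated in order: term 3 = 6·88 = 688.
So term 8 is 8868868888688·688886888868868888688.

8868868888688688886888868868888688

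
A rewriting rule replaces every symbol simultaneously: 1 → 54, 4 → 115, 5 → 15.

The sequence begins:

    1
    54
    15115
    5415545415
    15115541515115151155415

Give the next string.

Replace each of the 23 characters of 15115541515115151155415 in place — 54 15 54 54 15 15 115 54 15 54 15 54 54 15 54 15 54 54 15 15 115 54 15 — and concatenate.

541554541515115541554155454155415545415151155415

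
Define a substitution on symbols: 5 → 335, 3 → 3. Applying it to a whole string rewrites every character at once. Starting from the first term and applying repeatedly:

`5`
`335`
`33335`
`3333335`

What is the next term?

Expanding 3333335: 3→3, 3→3, 3→3, 3→3, 3→3, 3→3, 5→335. Concatenated: 3 3 3 3 3 3 335.

333333335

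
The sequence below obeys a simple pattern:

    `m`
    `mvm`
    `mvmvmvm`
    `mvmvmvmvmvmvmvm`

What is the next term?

Each string is two copies of the previous one joined by 'v'.
Doubling mvmvmvmvmvmvmvm with 'v' between the halves:

mvmvmvmvmvmvmvmvmvmvmvmvmvmvmvm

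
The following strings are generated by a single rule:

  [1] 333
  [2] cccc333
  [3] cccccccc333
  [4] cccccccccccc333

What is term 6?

Every step adds cccc at the front: s(k+1) = cccc·s(k).
From cccccccccccc333, 2 further steps: cccccccccccc333 → cccccccccccccccc333 → (answer).

cccccccccccccccccccc333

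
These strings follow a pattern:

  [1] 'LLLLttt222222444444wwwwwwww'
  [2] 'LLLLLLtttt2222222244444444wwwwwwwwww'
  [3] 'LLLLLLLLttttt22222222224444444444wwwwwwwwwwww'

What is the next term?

Reading off run lengths: L runs 4, 6, 8; t runs 3, 4, 5; 2 runs 6, 8, 10; 4 runs 6, 8, 10; w runs 8, 10, 12 — each is linear in n, where the shown terms are n = 3, 4, 5.
For the next term, n = 6, so the run lengths are 10, 6, 12, 12, 14.

LLLLLLLLLLtttttt222222222222444444444444wwwwwwwwwwwwww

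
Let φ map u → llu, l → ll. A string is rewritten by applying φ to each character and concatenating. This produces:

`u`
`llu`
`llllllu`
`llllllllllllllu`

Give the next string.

Rewriting the 15 symbols of llllllllllllllu one by one yields ll ll ll ll ll ll ll ll ll ll ll ll ll ll llu; concatenated:

llllllllllllllllllllllllllllllu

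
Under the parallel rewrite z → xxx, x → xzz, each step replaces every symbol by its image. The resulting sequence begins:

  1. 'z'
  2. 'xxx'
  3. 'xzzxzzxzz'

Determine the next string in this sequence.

xzzxxxxxxxzzxxxxxxxzzxxxxxx

Rewriting each symbol of xzzxzzxzz: x→xzz, z→xxx, z→xxx, x→xzz, z→xxx, z→xxx, x→xzz, z→xxx, z→xxx, which concatenates to xzz xxx xxx xzz xxx xxx xzz xxx xxx.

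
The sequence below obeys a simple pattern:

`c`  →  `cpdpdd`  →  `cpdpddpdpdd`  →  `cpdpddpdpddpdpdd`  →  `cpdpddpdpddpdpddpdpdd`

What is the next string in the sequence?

The strings grow by a fixed suffix pdpdd each time.
One more step from cpdpddpdpddpdpddpdpdd gives the answer.

cpdpddpdpddpdpddpdpddpdpdd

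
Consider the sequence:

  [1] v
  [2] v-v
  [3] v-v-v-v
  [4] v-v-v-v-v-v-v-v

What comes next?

Every step duplicates the string with '-' between the halves.
So the next term is two copies of v-v-v-v-v-v-v-v with '-' between the halves.

v-v-v-v-v-v-v-v-v-v-v-v-v-v-v-v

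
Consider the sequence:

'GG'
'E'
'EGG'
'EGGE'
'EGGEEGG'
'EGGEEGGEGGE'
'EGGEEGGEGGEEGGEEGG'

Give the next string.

From term 3 onward, concatenate the last term with the second-to-last: E·GG = EGG, EGG·E = EGGE, …
The next term joins EGGEEGGEGGEEGGEEGG and EGGEEGGEGGE.

EGGEEGGEGGEEGGEEGGEGGEEGGEGGE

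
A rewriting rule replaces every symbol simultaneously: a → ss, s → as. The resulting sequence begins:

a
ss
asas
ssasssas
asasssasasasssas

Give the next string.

ssasssasasasssasssasssasasasssas

Replace each of the 16 characters of asasssasasasssas in place — ss as ss as as as ss as ss as ss as as as ss as — and concatenate.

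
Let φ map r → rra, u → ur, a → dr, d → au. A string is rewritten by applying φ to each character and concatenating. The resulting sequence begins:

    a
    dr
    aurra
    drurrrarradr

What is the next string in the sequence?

aurraurrrarrarradrrrarradraurra

Expanding drurrrarradr: d→au, r→rra, u→ur, r→rra, r→rra, r→rra, a→dr, r→rra, r→rra, a→dr, d→au, r→rra. Concatenated: au rra ur rra rra rra dr rra rra dr au rra.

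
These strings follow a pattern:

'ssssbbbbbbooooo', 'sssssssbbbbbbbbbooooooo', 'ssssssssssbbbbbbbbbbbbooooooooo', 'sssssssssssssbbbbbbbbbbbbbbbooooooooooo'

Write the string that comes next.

The n-th term is 3n+1 s's then 3n+3 b's then 2n+3 o's (n = 1, 2, …).
For the next term, n = 5, so the run lengths are 16, 18, 13.

ssssssssssssssssbbbbbbbbbbbbbbbbbbooooooooooooo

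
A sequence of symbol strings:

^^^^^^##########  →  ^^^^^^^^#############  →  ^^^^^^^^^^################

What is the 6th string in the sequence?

^^^^^^^^^^^^^^^^#########################

Reading off run lengths: ^ runs 6, 8, 10; # runs 10, 13, 16 — each is linear in n, where the shown terms are n = 3, 4, 5.
At n = 8 the blocks have lengths 16, 25.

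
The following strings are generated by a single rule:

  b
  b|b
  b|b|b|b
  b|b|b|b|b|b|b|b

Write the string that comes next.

b|b|b|b|b|b|b|b|b|b|b|b|b|b|b|b

Every step duplicates the string with '|' between the halves.
One more doubling of b|b|b|b|b|b|b|b gives the answer.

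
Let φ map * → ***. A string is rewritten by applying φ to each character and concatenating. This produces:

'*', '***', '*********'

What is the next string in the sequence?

***************************

Apply φ to ********* symbol by symbol: *→***, *→***, *→***, *→***, *→***, *→***, *→***, *→***, *→***; joined: *** *** *** *** *** *** *** *** ***.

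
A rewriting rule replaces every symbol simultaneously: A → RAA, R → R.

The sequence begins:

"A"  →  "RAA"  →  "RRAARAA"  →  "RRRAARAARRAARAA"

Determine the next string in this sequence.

φ(RRRAARAARRAARAA) expands symbol-by-symbol to R R R RAA RAA R RAA RAA R R RAA RAA R RAA RAA; joining the 15 pieces gives the next term.

RRRRAARAARRAARAARRRAARAARRAARAA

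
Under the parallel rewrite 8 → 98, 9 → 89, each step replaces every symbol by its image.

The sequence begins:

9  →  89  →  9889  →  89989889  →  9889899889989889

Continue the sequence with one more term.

89989889988989989889899889989889

φ(9889899889989889) expands symbol-by-symbol to 89 98 98 89 98 89 89 98 98 89 89 98 89 98 98 89; joining the 16 pieces gives the next term.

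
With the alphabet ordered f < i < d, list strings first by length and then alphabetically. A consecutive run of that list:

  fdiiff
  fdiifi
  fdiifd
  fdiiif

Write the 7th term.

fdiidf

Advancing 3 positions from fdiiif through fdiiif → fdiiii → fdiiid reaches term 7.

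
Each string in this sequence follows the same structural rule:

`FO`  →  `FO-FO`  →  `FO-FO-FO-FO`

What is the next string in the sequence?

FO-FO-FO-FO-FO-FO-FO-FO

Each string is two copies of the previous one joined by '-'.
So the next term is two copies of FO-FO-FO-FO with '-' between the halves.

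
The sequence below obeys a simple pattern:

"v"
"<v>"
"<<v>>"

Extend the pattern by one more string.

s(k+1) = <·s(k)·>, so each term gains < as a prefix and > as a suffix.
So the next term is <·<<v>>·>.

<<<v>>>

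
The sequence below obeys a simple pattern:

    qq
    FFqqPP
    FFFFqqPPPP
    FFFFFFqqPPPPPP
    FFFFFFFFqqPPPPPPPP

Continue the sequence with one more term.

FFFFFFFFFFqqPPPPPPPPPP

s(k+1) = FF·s(k)·PP, so each term gains FF as a prefix and PP as a suffix.
So the next term is FF·FFFFFFFFqqPPPPPPPP·PP.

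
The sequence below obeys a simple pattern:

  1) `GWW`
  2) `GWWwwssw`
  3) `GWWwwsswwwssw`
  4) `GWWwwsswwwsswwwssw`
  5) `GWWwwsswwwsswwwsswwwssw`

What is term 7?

Every step adds wwssw to the end: s(k+1) = s(k)·wwssw.
From GWWwwsswwwsswwwsswwwssw, 2 further steps: GWWwwsswwwsswwwsswwwssw → GWWwwsswwwsswwwsswwwsswwwssw → (answer).

GWWwwsswwwsswwwsswwwsswwwsswwwssw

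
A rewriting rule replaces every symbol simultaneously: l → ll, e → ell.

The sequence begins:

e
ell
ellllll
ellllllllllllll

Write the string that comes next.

Replace each of the 15 characters of ellllllllllllll in place — ell ll ll ll ll ll ll ll ll ll ll ll ll ll ll — and concatenate.

ellllllllllllllllllllllllllllll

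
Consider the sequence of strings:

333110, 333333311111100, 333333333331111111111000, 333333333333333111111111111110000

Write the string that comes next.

Term n consists of 4n-1 3's, followed by 4n-2 1's, followed by n 0's (n = 1, 2, …).
At n = 5 the blocks have lengths 19, 18, 5.

333333333333333333311111111111111111100000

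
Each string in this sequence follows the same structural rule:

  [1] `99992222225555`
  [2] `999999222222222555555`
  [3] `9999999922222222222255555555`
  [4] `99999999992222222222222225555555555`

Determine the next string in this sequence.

The n-th term is 2n 9's then 3n 2's then 2n 5's, where the shown terms are n = 2, 3, 4, 5.
Setting n = 6 gives 12, 18, 12 characters in each block.

999999999999222222222222222222555555555555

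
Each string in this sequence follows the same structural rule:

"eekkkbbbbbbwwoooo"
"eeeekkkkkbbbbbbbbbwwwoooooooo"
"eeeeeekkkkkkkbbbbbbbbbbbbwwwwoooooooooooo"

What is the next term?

The n-th term is 2n e's then 2n+1 k's then 3n+3 b's then n+1 w's then 4n o's (n = 1, 2, …).
For the next term, n = 4, so the run lengths are 8, 9, 15, 5, 16.

eeeeeeeekkkkkkkkkbbbbbbbbbbbbbbbwwwwwoooooooooooooooo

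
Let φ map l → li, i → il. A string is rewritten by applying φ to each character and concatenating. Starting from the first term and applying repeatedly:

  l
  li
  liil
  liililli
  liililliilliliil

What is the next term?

liililliilliliililliliilliililli

Replace each of the 16 characters of liililliilliliil in place — li il il li il li li il il li li il li il il li — and concatenate.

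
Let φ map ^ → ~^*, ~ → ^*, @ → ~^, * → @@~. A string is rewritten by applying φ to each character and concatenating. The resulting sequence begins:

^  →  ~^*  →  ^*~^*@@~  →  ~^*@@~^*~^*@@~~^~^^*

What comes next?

Rewriting the 20 symbols of ~^*@@~^*~^*@@~~^~^^* one by one yields ^* ~^* @@~ ~^ ~^ ^* ~^* @@~ ^* ~^* @@~ ~^ ~^ ^* ^* ~^* ^* ~^* ~^* @@~; concatenated:

^*~^*@@~~^~^^*~^*@@~^*~^*@@~~^~^^*^*~^*^*~^*~^*@@~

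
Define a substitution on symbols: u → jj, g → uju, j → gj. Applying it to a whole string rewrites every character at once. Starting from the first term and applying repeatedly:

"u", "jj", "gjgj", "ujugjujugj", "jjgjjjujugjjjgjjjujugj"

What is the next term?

φ(jjgjjjujugjjjgjjjujugj) expands symbol-by-symbol to gj gj uju gj gj gj jj gj jj uju gj gj gj uju gj gj gj jj gj jj uju gj; joining the 22 pieces gives the next term.

gjgjujugjgjgjjjgjjjujugjgjgjujugjgjgjjjgjjjujugj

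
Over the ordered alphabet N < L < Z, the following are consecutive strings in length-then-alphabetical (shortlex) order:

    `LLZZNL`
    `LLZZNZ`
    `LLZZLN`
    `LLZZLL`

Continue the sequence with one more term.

Find the rightmost character of LLZZLL below Z, bump it to the next letter, and reset everything to its right to N.

LLZZLZ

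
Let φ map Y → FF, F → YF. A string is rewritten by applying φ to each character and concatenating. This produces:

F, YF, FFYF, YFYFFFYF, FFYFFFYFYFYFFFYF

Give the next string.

Rewriting the 16 symbols of FFYFFFYFYFYFFFYF one by one yields YF YF FF YF YF YF FF YF FF YF FF YF YF YF FF YF; concatenated:

YFYFFFYFYFYFFFYFFFYFFFYFYFYFFFYF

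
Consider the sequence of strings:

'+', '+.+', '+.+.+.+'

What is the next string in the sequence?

+.+.+.+.+.+.+.+

Each string is two copies of the previous one joined by '.'.
One more doubling of +.+.+.+ gives the answer.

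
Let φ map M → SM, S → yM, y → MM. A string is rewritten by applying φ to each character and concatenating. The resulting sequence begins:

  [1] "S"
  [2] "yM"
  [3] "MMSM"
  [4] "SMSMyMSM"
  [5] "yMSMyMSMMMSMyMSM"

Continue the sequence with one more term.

MMSMyMSMMMSMyMSMSMSMyMSMMMSMyMSM

Replace each of the 16 characters of yMSMyMSMMMSMyMSM in place — MM SM yM SM MM SM yM SM SM SM yM SM MM SM yM SM — and concatenate.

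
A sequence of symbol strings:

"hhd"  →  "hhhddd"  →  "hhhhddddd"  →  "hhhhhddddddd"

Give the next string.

Reading off run lengths: h runs 2, 3, 4, 5; d runs 1, 3, 5, 7 — each is linear in n (n = 1, 2, …).
For the next term, n = 5, so the run lengths are 6, 9.

hhhhhhddddddddd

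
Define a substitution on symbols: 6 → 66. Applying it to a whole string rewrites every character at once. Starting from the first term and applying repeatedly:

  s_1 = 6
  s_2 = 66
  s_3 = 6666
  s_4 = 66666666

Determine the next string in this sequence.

Rewriting each symbol of 66666666: 6→66, 6→66, 6→66, 6→66, 6→66, 6→66, 6→66, 6→66, which concatenates to 66 66 66 66 66 66 66 66.

6666666666666666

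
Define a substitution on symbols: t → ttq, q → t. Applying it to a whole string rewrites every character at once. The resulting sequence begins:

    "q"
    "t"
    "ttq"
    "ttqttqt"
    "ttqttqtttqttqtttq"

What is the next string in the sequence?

ttqttqtttqttqtttqttqttqtttqttqtttqttqttqt

Applying the rule to each of the 17 symbols of ttqttqtttqttqtttq gives the pieces ttq ttq t ttq ttq t ttq ttq ttq t ttq ttq t ttq ttq ttq t, which concatenate to the answer.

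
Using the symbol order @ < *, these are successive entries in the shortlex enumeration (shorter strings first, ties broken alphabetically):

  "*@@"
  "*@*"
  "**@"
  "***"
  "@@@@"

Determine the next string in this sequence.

Treat @@@@ as a base-2 numeral over the given alphabet and add one, carrying through any trailing *'s.

@@@*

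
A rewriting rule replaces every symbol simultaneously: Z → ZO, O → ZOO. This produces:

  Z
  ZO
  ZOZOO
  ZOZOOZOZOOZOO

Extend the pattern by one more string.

ZOZOOZOZOOZOOZOZOOZOZOOZOOZOZOOZOO

Applying the rule to each of the 13 symbols of ZOZOOZOZOOZOO gives the pieces ZO ZOO ZO ZOO ZOO ZO ZOO ZO ZOO ZOO ZO ZOO ZOO, which concatenate to the answer.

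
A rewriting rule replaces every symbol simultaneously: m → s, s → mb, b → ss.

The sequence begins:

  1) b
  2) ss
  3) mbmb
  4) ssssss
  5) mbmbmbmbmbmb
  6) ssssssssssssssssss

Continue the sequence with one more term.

Rewriting the 18 symbols of ssssssssssssssssss one by one yields mb mb mb mb mb mb mb mb mb mb mb mb mb mb mb mb mb mb; concatenated:

mbmbmbmbmbmbmbmbmbmbmbmbmbmbmbmbmbmb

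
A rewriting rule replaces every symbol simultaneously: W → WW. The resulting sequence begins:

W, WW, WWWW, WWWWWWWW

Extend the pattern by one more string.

Expanding WWWWWWWW: W→WW, W→WW, W→WW, W→WW, W→WW, W→WW, W→WW, W→WW. Concatenated: WW WW WW WW WW WW WW WW.

WWWWWWWWWWWWWWWW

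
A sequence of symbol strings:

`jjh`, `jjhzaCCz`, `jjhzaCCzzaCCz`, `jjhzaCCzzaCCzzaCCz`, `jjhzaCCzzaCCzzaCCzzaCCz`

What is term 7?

jjhzaCCzzaCCzzaCCzzaCCzzaCCzzaCCz

The strings grow by a fixed suffix zaCCz each time.
From jjhzaCCzzaCCzzaCCzzaCCz, 2 further steps: jjhzaCCzzaCCzzaCCzzaCCz → jjhzaCCzzaCCzzaCCzzaCCzzaCCz → (answer).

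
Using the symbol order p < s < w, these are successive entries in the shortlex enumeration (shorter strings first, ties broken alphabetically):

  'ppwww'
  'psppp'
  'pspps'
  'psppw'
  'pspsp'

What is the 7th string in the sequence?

pspsw

Stepping forward 2 times from pspsp: pspsp → pspss, then the target.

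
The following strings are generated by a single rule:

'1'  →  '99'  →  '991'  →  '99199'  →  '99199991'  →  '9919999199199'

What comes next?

Each term (from the third on) is the previous term followed by the one before it: term 3 = 99·1 = 991.
Continuing: 9919999199199 · 99199991 gives term 7.

991999919919999199991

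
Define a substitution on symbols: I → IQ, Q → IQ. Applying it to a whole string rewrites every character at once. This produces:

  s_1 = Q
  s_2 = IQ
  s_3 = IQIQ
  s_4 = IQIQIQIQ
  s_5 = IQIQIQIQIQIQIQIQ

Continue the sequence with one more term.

φ(IQIQIQIQIQIQIQIQ) expands symbol-by-symbol to IQ IQ IQ IQ IQ IQ IQ IQ IQ IQ IQ IQ IQ IQ IQ IQ; joining the 16 pieces gives the next term.

IQIQIQIQIQIQIQIQIQIQIQIQIQIQIQIQ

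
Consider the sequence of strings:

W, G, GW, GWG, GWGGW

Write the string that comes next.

This is a Fibonacci-style word recurrence s(k) = s(k−1)·s(k−2): e.g. G·W = GW.
So term 6 is GWGGW·GWG.

GWGGWGWG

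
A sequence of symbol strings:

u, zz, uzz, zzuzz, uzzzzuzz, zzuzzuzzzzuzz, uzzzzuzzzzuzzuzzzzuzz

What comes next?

This is a Fibonacci-style word recurrence s(k) = s(k−2)·s(k−1): e.g. u·zz = uzz.
So term 8 is zzuzzuzzzzuzz·uzzzzuzzzzuzzuzzzzuzz.

zzuzzuzzzzuzzuzzzzuzzzzuzzuzzzzuzz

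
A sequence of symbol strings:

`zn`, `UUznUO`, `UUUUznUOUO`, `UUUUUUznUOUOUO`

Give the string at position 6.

UUUUUUUUUUznUOUOUOUOUO

s(k+1) = UU·s(k)·UO, so each term gains UU as a prefix and UO as a suffix.
From UUUUUUznUOUOUO, 2 further steps: UUUUUUznUOUOUO → UUUUUUUUznUOUOUOUO → (answer).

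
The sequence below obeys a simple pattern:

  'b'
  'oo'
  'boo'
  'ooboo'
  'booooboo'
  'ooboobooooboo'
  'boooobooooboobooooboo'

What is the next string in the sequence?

This is a Fibonacci-style word recurrence s(k) = s(k−2)·s(k−1): e.g. b·oo = boo.
Continuing: ooboobooooboo · boooobooooboobooooboo gives term 8.

oobooboooobooboooobooooboobooooboo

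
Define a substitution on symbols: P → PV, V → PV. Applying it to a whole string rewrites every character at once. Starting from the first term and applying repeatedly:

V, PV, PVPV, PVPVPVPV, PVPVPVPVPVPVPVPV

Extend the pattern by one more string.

Rewriting the 16 symbols of PVPVPVPVPVPVPVPV one by one yields PV PV PV PV PV PV PV PV PV PV PV PV PV PV PV PV; concatenated:

PVPVPVPVPVPVPVPVPVPVPVPVPVPVPVPV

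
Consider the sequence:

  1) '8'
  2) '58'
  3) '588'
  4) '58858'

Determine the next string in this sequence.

This is a Fibonacci-style word recurrence s(k) = s(k−1)·s(k−2): e.g. 58·8 = 588.
Continuing: 58858 · 588 gives term 5.

58858588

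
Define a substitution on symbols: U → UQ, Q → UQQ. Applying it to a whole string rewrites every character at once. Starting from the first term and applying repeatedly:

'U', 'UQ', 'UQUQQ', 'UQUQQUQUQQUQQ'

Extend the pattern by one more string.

Replace each of the 13 characters of UQUQQUQUQQUQQ in place — UQ UQQ UQ UQQ UQQ UQ UQQ UQ UQQ UQQ UQ UQQ UQQ — and concatenate.

UQUQQUQUQQUQQUQUQQUQUQQUQQUQUQQUQQ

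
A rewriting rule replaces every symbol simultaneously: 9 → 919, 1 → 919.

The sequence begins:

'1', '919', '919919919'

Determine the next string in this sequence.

919919919919919919919919919

Rewriting each symbol of 919919919: 9→919, 1→919, 9→919, 9→919, 1→919, 9→919, 9→919, 1→919, 9→919, which concatenates to 919 919 919 919 919 919 919 919 919.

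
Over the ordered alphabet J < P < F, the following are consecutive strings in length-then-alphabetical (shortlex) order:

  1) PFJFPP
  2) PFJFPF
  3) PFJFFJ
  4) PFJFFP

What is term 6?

Continuing the enumeration 2 steps past PFJFFP: PFJFFP → PFJFFF → (answer).

PFPJJJ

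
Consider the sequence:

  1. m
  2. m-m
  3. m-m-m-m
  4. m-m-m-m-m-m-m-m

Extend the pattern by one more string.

s(k+1) = s(k)·-·s(k) — each term doubles the last with '-' between the halves.
So the next term is two copies of m-m-m-m-m-m-m-m with '-' between the halves.

m-m-m-m-m-m-m-m-m-m-m-m-m-m-m-m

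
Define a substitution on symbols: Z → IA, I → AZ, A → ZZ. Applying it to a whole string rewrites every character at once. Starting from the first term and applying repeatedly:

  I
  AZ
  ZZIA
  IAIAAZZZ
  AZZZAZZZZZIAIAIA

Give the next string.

ZZIAIAIAZZIAIAIAIAIAAZZZAZZZAZZZ

Applying the rule to each of the 16 symbols of AZZZAZZZZZIAIAIA gives the pieces ZZ IA IA IA ZZ IA IA IA IA IA AZ ZZ AZ ZZ AZ ZZ, which concatenate to the answer.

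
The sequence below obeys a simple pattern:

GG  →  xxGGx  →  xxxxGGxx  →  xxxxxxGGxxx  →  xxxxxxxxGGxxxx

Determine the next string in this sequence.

xxxxxxxxxxGGxxxxx

Each term wraps the previous one in xx on the left and x on the right.
So the next term is xx·xxxxxxxxGGxxxx·x.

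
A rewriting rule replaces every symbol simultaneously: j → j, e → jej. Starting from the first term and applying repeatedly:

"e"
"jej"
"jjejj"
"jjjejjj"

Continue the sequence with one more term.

jjjjejjjj

Apply φ to jjjejjj symbol by symbol: j→j, j→j, j→j, e→jej, j→j, j→j, j→j; joined: j j j jej j j j.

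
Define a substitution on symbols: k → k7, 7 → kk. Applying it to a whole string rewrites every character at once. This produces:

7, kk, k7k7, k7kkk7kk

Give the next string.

k7kkk7k7k7kkk7k7

Expanding k7kkk7kk: k→k7, 7→kk, k→k7, k→k7, k→k7, 7→kk, k→k7, k→k7. Concatenated: k7 kk k7 k7 k7 kk k7 k7.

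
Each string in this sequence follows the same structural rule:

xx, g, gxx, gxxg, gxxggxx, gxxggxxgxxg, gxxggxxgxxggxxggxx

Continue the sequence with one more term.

This is a Fibonacci-style word recurrence s(k) = s(k−1)·s(k−2): e.g. g·xx = gxx.
Continuing: gxxggxxgxxggxxggxx · gxxggxxgxxg gives term 8.

gxxggxxgxxggxxggxxgxxggxxgxxg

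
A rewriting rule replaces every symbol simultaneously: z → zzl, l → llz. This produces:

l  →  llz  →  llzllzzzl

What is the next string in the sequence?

Expanding llzllzzzl: l→llz, l→llz, z→zzl, l→llz, l→llz, z→zzl, z→zzl, z→zzl, l→llz. Concatenated: llz llz zzl llz llz zzl zzl zzl llz.

llzllzzzlllzllzzzlzzlzzlllz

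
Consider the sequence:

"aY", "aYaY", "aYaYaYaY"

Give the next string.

aYaYaYaYaYaYaYaY

s(k+1) = s(k)·s(k) — each term doubles the last.
So the next term is two copies of aYaYaYaY.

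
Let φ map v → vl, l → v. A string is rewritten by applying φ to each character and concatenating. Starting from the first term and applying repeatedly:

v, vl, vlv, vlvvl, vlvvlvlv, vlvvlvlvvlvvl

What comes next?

Rewriting the 13 symbols of vlvvlvlvvlvvl one by one yields vl v vl vl v vl v vl vl v vl vl v; concatenated:

vlvvlvlvvlvvlvlvvlvlv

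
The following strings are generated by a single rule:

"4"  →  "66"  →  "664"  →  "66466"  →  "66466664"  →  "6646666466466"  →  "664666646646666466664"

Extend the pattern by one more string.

6646666466466664666646646666466466

Each term (from the third on) is the previous term followed by the one before it: term 3 = 66·4 = 664.
The next term joins 664666646646666466664 and 6646666466466.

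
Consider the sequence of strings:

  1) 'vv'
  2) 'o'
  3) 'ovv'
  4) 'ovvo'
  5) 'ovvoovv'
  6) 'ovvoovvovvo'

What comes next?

ovvoovvovvoovvoovv

This is a Fibonacci-style word recurrence s(k) = s(k−1)·s(k−2): e.g. o·vv = ovv.
So term 7 is ovvoovvovvo·ovvoovv.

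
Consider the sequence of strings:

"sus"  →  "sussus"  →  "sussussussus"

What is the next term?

Each string is two copies of the previous one concatenated.
Doubling sussussussus:

sussussussussussussussus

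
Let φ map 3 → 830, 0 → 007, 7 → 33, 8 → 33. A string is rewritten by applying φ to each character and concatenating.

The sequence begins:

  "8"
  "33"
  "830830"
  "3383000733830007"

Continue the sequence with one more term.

Replace each of the 16 characters of 3383000733830007 in place — 830 830 33 830 007 007 007 33 830 830 33 830 007 007 007 33 — and concatenate.

83083033830007007007338308303383000700700733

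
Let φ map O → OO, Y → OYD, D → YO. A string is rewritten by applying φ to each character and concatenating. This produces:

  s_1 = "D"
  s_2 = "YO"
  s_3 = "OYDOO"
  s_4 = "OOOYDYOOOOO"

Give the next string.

OOOOOOOYDYOOYDOOOOOOOOOO

Expanding OOOYDYOOOOO: O→OO, O→OO, O→OO, Y→OYD, D→YO, Y→OYD, O→OO, O→OO, O→OO, O→OO, O→OO. Concatenated: OO OO OO OYD YO OYD OO OO OO OO OO.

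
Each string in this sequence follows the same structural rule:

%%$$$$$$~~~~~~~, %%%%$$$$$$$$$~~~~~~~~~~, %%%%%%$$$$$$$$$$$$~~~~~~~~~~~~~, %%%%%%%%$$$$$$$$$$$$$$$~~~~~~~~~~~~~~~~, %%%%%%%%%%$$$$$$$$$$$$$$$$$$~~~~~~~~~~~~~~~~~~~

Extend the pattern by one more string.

%%%%%%%%%%%%$$$$$$$$$$$$$$$$$$$$$~~~~~~~~~~~~~~~~~~~~~~

Term n consists of 2n-2 %'s, followed by 3n $'s, followed by 3n+1 ~'s, where the shown terms are n = 2, 3, 4, 5, 6.
At n = 7 the blocks have lengths 12, 21, 22.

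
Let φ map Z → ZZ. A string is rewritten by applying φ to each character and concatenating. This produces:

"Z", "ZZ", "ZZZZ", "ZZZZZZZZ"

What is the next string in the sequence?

Apply φ to ZZZZZZZZ symbol by symbol: Z→ZZ, Z→ZZ, Z→ZZ, Z→ZZ, Z→ZZ, Z→ZZ, Z→ZZ, Z→ZZ; joined: ZZ ZZ ZZ ZZ ZZ ZZ ZZ ZZ.

ZZZZZZZZZZZZZZZZ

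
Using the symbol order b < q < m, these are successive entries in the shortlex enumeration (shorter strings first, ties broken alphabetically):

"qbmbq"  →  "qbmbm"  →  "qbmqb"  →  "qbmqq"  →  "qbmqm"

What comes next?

The successor of qbmqm increments the rightmost position that isn't already m and resets every position after it to b.

qbmmb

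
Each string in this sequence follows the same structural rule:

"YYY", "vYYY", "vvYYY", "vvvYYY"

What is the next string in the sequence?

Each term is the previous one with v prepended.
So the next term is v·vvvYYY.

vvvvYYY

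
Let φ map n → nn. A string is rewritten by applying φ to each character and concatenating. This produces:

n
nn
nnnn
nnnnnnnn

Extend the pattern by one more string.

Apply φ to nnnnnnnn symbol by symbol: n→nn, n→nn, n→nn, n→nn, n→nn, n→nn, n→nn, n→nn; joined: nn nn nn nn nn nn nn nn.

nnnnnnnnnnnnnnnn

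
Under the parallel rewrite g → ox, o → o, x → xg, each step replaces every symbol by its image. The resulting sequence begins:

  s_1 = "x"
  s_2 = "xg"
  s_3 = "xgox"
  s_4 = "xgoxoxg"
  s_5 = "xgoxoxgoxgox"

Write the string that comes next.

xgoxoxgoxgoxoxgoxoxg

Apply φ to xgoxoxgoxgox symbol by symbol: x→xg, g→ox, o→o, x→xg, o→o, x→xg, g→ox, o→o, x→xg, g→ox, o→o, x→xg; joined: xg ox o xg o xg ox o xg ox o xg.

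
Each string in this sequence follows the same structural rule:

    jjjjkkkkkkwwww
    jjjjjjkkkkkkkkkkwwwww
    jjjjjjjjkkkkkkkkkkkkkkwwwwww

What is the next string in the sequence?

The n-th term is 2n+2 j's then 4n+2 k's then n+3 w's (n = 1, 2, …).
At n = 4 the blocks have lengths 10, 18, 7.

jjjjjjjjjjkkkkkkkkkkkkkkkkkkwwwwwww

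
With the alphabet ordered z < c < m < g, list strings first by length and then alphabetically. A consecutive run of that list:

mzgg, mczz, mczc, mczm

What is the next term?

Find the rightmost character of mczm below g, bump it to the next letter, and reset everything to its right to z.

mczg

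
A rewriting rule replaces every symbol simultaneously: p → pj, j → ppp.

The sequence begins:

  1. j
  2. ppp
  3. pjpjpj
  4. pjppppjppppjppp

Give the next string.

Replace each of the 15 characters of pjppppjppppjppp in place — pj ppp pj pj pj pj ppp pj pj pj pj ppp pj pj pj — and concatenate.

pjppppjpjpjpjppppjpjpjpjppppjpjpj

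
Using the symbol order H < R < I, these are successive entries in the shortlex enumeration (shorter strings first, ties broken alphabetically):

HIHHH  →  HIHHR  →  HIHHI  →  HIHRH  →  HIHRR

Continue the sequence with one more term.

HIHRI

The successor of HIHRR increments the rightmost position that isn't already I and resets every position after it to H.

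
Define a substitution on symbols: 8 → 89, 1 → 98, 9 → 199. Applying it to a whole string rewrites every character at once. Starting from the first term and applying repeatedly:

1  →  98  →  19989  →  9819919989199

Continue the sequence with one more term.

Rewriting the 13 symbols of 9819919989199 one by one yields 199 89 98 199 199 98 199 199 89 199 98 199 199; concatenated:

1998998199199981991998919998199199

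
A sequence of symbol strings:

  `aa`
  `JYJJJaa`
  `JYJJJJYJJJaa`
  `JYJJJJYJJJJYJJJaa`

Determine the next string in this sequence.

JYJJJJYJJJJYJJJJYJJJaa

Each term is the previous one with JYJJJ prepended.
So the next term is JYJJJ·JYJJJJYJJJJYJJJaa.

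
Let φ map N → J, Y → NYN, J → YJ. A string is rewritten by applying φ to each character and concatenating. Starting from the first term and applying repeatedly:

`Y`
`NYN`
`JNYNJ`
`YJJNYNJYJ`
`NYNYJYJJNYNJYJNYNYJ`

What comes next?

JNYNJNYNYJNYNYJYJJNYNJYJNYNYJJNYNJNYNYJ

φ(NYNYJYJJNYNJYJNYNYJ) expands symbol-by-symbol to J NYN J NYN YJ NYN YJ YJ J NYN J YJ NYN YJ J NYN J NYN YJ; joining the 19 pieces gives the next term.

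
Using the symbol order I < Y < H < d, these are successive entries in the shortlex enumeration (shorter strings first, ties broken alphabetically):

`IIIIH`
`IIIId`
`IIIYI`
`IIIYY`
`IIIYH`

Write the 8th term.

Advancing 3 positions from IIIYH through IIIYH → IIIYd → IIIHI reaches term 8.

IIIHY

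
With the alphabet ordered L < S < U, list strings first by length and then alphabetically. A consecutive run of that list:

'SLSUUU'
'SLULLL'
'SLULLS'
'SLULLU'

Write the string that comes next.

SLULSL

The successor of SLULLU increments the rightmost position that isn't already U and resets every position after it to L.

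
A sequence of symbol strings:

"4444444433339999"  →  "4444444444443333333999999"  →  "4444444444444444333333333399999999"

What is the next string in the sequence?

Each string has the form 4^{4n} 3^{3n-2} 9^{2n}, where the shown terms are n = 2, 3, 4.
At n = 5 the blocks have lengths 20, 13, 10.

4444444444444444444433333333333339999999999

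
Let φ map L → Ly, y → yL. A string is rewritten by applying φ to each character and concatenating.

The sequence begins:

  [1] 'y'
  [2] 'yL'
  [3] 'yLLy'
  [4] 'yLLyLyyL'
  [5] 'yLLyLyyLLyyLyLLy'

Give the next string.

φ(yLLyLyyLLyyLyLLy) expands symbol-by-symbol to yL Ly Ly yL Ly yL yL Ly Ly yL yL Ly yL Ly Ly yL; joining the 16 pieces gives the next term.

yLLyLyyLLyyLyLLyLyyLyLLyyLLyLyyL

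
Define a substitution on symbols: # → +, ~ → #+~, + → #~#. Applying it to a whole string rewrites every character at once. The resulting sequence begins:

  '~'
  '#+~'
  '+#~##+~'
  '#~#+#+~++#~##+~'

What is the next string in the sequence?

Replace each of the 15 characters of #~#+#+~++#~##+~ in place — + #+~ + #~# + #~# #+~ #~# #~# + #+~ + + #~# #+~ — and concatenate.

+#+~+#~#+#~##+~#~##~#+#+~++#~##+~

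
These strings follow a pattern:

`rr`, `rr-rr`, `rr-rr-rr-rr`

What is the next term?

rr-rr-rr-rr-rr-rr-rr-rr

s(k+1) = s(k)·-·s(k) — each term doubles the last with '-' between the halves.
So the next term is two copies of rr-rr-rr-rr with '-' between the halves.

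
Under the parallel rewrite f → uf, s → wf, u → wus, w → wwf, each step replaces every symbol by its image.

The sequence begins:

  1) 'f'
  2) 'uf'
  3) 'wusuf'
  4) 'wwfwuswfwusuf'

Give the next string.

wwfwwfufwwfwuswfwwfufwwfwuswfwusuf

Replace each of the 13 characters of wwfwuswfwusuf in place — wwf wwf uf wwf wus wf wwf uf wwf wus wf wus uf — and concatenate.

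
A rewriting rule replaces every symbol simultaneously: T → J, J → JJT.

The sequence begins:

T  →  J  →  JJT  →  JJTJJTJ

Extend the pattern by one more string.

Expanding JJTJJTJ: J→JJT, J→JJT, T→J, J→JJT, J→JJT, T→J, J→JJT. Concatenated: JJT JJT J JJT JJT J JJT.

JJTJJTJJJTJJTJJJT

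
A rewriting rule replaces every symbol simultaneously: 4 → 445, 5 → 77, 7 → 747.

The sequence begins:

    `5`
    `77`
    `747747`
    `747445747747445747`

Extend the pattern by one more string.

Applying the rule to each of the 18 symbols of 747445747747445747 gives the pieces 747 445 747 445 445 77 747 445 747 747 445 747 445 445 77 747 445 747, which concatenate to the answer.

7474457474454457774744574774744574744544577747445747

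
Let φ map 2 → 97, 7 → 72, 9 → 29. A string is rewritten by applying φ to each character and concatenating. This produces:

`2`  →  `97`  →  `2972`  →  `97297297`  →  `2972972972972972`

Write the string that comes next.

Replace each of the 16 characters of 2972972972972972 in place — 97 29 72 97 29 72 97 29 72 97 29 72 97 29 72 97 — and concatenate.

97297297297297297297297297297297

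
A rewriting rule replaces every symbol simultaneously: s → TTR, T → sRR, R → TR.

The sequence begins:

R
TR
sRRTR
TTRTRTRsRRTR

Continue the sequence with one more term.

Rewriting each symbol of TTRTRTRsRRTR: T→sRR, T→sRR, R→TR, T→sRR, R→TR, T→sRR, R→TR, s→TTR, R→TR, R→TR, T→sRR, R→TR, which concatenates to sRR sRR TR sRR TR sRR TR TTR TR TR sRR TR.

sRRsRRTRsRRTRsRRTRTTRTRTRsRRTR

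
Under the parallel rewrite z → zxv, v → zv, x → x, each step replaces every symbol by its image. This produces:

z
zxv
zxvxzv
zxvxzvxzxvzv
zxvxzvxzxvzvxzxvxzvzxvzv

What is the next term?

Replace each of the 24 characters of zxvxzvxzxvzvxzxvxzvzxvzv in place — zxv x zv x zxv zv x zxv x zv zxv zv x zxv x zv x zxv zv zxv x zv zxv zv — and concatenate.

zxvxzvxzxvzvxzxvxzvzxvzvxzxvxzvxzxvzvzxvxzvzxvzv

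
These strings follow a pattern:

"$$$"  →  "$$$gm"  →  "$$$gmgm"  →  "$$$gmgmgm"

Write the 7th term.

$$$gmgmgmgmgmgm

The strings grow by a fixed suffix gm each time.
From $$$gmgmgm, 3 further steps: $$$gmgmgm → $$$gmgmgmgm → $$$gmgmgmgmgm → (answer).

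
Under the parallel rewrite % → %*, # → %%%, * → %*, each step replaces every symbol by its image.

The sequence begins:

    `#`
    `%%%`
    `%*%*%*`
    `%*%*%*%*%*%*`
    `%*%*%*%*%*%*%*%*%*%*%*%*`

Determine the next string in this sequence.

Replace each of the 24 characters of %*%*%*%*%*%*%*%*%*%*%*%* in place — %* %* %* %* %* %* %* %* %* %* %* %* %* %* %* %* %* %* %* %* %* %* %* %* — and concatenate.

%*%*%*%*%*%*%*%*%*%*%*%*%*%*%*%*%*%*%*%*%*%*%*%*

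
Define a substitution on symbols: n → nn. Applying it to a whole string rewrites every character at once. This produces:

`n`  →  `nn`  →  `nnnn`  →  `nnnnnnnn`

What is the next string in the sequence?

nnnnnnnnnnnnnnnn

Expanding nnnnnnnn: n→nn, n→nn, n→nn, n→nn, n→nn, n→nn, n→nn, n→nn. Concatenated: nn nn nn nn nn nn nn nn.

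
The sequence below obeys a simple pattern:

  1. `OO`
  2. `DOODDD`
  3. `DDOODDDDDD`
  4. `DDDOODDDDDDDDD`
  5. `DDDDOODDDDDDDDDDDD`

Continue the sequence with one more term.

Every step adds D to the front and DDD to the end of the previous string.
Applying this once more to DDDDOODDDDDDDDDDDD:

DDDDDOODDDDDDDDDDDDDDD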